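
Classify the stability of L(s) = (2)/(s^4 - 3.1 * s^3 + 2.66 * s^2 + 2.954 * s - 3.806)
Denominator: s^4 - 3.1*s^3 + 2.66*s^2 + 2.954*s - 3.806 = (s + 1)(s - 1.1)(s^2 - 3*s + 3.46). Poles: -1, 1.1, 1.5 + 1.1j, 1.5 - 1.1j. Unstable (3 pole(s) in RHP)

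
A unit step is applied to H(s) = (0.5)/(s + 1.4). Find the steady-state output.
FVT: lim_{t→∞} y(t) = lim_{s→0} s*Y(s) where Y(s) = H(s)/s.
= lim_{s→0} H(s) = H(0) = num(0)/den(0) = 0.5/1.4 = 0.3571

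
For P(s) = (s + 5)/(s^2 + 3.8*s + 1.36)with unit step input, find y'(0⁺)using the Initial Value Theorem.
IVT: y'(0⁺) = lim_{s→∞} s²·Y(s) = lim_{s→∞} s·P(s).
deg(num) = 1, deg(den) = 2, relative degree = 1, so s·P(s) → (leading num)/(leading den) = 1/1 = 1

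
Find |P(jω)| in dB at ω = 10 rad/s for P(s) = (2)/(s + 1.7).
Substitute s = j*10: P(j10) = 0.033045 - 0.194382j.
|P(j10)| = sqrt(Re² + Im²) = 0.1972.
20*log₁₀(0.1972) = -14.10 dB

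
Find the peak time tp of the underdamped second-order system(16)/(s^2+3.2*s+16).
Standard form: ωn²/(s²+2ζωn·s+ωn²) → ωn = 4, ζ = 0.4.
ωd = ωn·√(1-ζ²) = 4·√(1-0.4²) = 3.666.
tp = π/ωd = π/3.666 = 0.8569 s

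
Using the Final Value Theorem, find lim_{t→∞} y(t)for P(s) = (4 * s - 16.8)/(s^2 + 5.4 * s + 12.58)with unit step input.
FVT: lim_{t→∞} y(t) = lim_{s→0} s*Y(s) where Y(s) = P(s)/s.
= lim_{s→0} P(s) = P(0) = num(0)/den(0) = -16.8/12.58 = -1.335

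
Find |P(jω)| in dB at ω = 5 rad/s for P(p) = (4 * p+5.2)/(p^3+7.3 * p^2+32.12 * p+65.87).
Substitute p = j*5: P(j5) = 0.00709648 - 0.169316j.
|P(j5)| = sqrt(Re² + Im²) = 0.1695.
20*log₁₀(0.1695) = -15.42 dB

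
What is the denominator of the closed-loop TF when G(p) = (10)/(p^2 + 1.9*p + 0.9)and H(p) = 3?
Characteristic poly = G_den * H_den + G_num * H_num = (p^2 + 1.9*p + 0.9) + (30) = p^2 + 1.9*p + 30.9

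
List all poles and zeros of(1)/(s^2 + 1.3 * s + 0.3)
Set denominator = 0: s^2 + 1.3*s + 0.3 = (s + 0.3)(s + 1) = 0 → Poles: -0.3, -1
Numerator is a nonzero constant (1) → Zeros: none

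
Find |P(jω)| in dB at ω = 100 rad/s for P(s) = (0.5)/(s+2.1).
Substitute s = j*100: P(j100) = 0.000104954 - 0.0049978j.
|P(j100)| = sqrt(Re² + Im²) = 0.004999.
20*log₁₀(0.004999) = -46.02 dB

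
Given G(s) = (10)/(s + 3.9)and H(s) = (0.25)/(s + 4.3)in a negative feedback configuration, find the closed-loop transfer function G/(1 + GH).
Closed-loop T = G/(1+GH).
Numerator: G_num * H_den = 10*s + 43.
Denominator: G_den * H_den + G_num * H_num = (s^2 + 8.2*s + 16.77) + (2.5) = s^2 + 8.2*s + 19.27.
T(s) = (10*s + 43)/(s^2 + 8.2*s + 19.27)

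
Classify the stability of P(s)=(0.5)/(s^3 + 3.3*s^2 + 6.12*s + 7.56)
Denominator: s^3 + 3.3*s^2 + 6.12*s + 7.56 = (s + 2.1)(s^2 + 1.2*s + 3.6). Poles: -0.6 + 1.8j, -0.6 - 1.8j, -2.1. Stable (all poles in LHP)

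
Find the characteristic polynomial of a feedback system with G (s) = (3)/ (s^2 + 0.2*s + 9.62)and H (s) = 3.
Characteristic poly = G_den * H_den + G_num * H_num = (s^2 + 0.2*s + 9.62) + (9) = s^2 + 0.2*s + 18.62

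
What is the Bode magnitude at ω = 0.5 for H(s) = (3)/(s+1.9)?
Substitute s = j*0.5: H(j0.5) = 1.47668 - 0.388601j.
|H(j0.5)| = sqrt(Re² + Im²) = 1.527.
20*log₁₀(1.527) = 3.68 dB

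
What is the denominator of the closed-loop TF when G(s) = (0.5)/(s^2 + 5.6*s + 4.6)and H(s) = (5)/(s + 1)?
Characteristic poly = G_den * H_den + G_num * H_num = (s^3 + 6.6*s^2 + 10.2*s + 4.6) + (2.5) = s^3 + 6.6*s^2 + 10.2*s + 7.1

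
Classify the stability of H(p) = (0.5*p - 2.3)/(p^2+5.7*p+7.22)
Denominator: p^2 + 5.7*p + 7.22 = (p + 1.9)(p + 3.8). Poles: -1.9, -3.8. Stable (all poles in LHP)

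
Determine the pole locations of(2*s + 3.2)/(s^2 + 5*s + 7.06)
Set denominator = 0: s^2 + 5*s + 7.06 = 0 → Poles: -2.5 + 0.9j, -2.5 - 0.9j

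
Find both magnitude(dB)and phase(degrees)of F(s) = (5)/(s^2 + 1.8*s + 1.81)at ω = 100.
Substitute s = j*100: F(j100) = -0.000499928 - 9.00034e-06j.
|F| = 20*log₁₀(sqrt(Re²+Im²)) = -66.02 dB.
∠F = atan2(Im, Re) = -178.97°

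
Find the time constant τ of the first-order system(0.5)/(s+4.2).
First-order system: τ = -1/pole. Pole = -4.2. τ = -1/(-4.2) = 0.2381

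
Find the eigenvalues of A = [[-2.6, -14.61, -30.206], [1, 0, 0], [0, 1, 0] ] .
Eigenvalues solve det(λI - A) = 0.
Characteristic polynomial: λ^3 + 2.6*λ^2 + 14.61*λ + 30.206 = 0.
Factor: (λ + 2.2)(λ^2 + 0.4*λ + 13.73) = 0.
Roots: -0.2 + 3.7j, -0.2 - 3.7j, -2.2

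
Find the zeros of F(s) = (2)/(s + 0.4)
Numerator is a nonzero constant (2) → Zeros: none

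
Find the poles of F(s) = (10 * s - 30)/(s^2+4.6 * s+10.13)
Set denominator = 0: s^2 + 4.6*s + 10.13 = 0 → Poles: -2.3 + 2.2j, -2.3 - 2.2j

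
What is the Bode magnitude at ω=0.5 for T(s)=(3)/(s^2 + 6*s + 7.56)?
Substitute s = j*0.5: T(j0.5) = 0.351239 - 0.144147j.
|T(j0.5)| = sqrt(Re² + Im²) = 0.3797.
20*log₁₀(0.3797) = -8.41 dB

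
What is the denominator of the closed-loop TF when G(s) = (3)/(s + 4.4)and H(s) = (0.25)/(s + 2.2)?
Characteristic poly = G_den * H_den + G_num * H_num = (s^2 + 6.6*s + 9.68) + (0.75) = s^2 + 6.6*s + 10.43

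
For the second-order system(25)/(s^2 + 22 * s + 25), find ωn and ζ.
Standard form: ωn²/(s²+2ζωn·s+ωn²).
const=25=ωn² → ωn=5, s coeff=22=2ζωn → ζ=2.2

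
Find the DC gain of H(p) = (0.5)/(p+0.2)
DC gain = H(0) = num(0)/den(0) = 0.5/0.2 = 2.5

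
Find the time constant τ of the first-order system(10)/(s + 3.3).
First-order system: τ = -1/pole. Pole = -3.3. τ = -1/(-3.3) = 0.303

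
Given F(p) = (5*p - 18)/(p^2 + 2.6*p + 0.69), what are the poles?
Set denominator = 0: p^2 + 2.6*p + 0.69 = (p + 0.3)(p + 2.3) = 0 → Poles: -0.3, -2.3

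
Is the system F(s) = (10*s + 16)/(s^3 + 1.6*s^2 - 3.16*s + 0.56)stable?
Denominator: s^3 + 1.6*s^2 - 3.16*s + 0.56 = (s - 0.2)(s - 1)(s + 2.8). Poles: -2.8, 0.2, 1. All Re(p)<0: No (unstable)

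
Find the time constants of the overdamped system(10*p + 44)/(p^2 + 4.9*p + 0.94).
Overdamped: real poles at -0.2, -4.7. τ = -1/pole → τ₁ = 5, τ₂ = 0.2128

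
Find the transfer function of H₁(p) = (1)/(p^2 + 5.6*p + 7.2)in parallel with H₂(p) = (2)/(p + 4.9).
Parallel: H = H₁ + H₂ = (n₁·d₂ + n₂·d₁)/(d₁·d₂).
n₁·d₂ = p + 4.9. n₂·d₁ = 2*p^2 + 11.2*p + 14.4. Sum = 2*p^2 + 12.2*p + 19.3. d₁·d₂ = p^3 + 10.5*p^2 + 34.64*p + 35.28.
H(p) = (2*p^2 + 12.2*p + 19.3)/(p^3 + 10.5*p^2 + 34.64*p + 35.28)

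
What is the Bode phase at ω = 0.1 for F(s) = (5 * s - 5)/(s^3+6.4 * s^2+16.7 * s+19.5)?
Substitute s = j*0.1: F(j0.1) = -0.253179 + 0.0474663j.
∠F(j0.1) = atan2(Im, Re) = atan2(0.0474663, -0.253179) = 169.38°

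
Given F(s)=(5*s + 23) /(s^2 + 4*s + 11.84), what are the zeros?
Set numerator = 0: 5*s + 23 = 0 → Zeros: -4.6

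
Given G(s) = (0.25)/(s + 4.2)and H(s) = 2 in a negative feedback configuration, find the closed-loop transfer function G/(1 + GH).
Closed-loop T = G/(1+GH).
Numerator: G_num * H_den = 0.25.
Denominator: G_den * H_den + G_num * H_num = (s + 4.2) + (0.5) = s + 4.7.
T(s) = (0.25)/(s + 4.7)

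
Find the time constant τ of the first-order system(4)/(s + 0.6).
First-order system: τ = -1/pole. Pole = -0.6. τ = -1/(-0.6) = 1.667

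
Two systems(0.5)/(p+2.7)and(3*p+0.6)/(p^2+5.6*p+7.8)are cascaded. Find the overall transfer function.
Series: H = H₁ · H₂ = (n₁·n₂)/(d₁·d₂).
Num: n₁·n₂ = 1.5*p + 0.3. Den: d₁·d₂ = p^3 + 8.3*p^2 + 22.92*p + 21.06.
H(p) = (1.5*p + 0.3)/(p^3 + 8.3*p^2 + 22.92*p + 21.06)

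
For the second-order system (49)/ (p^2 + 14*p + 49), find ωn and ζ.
Standard form: ωn²/(p²+2ζωn·p+ωn²).
const=49=ωn² → ωn=7, p coeff=14=2ζωn → ζ=1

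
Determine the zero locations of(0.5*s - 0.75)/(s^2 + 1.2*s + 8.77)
Set numerator = 0: 0.5*s - 0.75 = 0 → Zeros: 1.5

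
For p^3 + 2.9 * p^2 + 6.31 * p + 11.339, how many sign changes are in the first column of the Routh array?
Routh array:
p^3: [1, 6.31]; p^2: [2.9, 11.339]; p^1: [2.4]; p^0: [11.339]
First column: [1, 2.9, 2.4, 11.339]. Sign changes = 0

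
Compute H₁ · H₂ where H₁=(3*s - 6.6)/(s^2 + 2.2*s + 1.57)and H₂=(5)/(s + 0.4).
Series: H = H₁ · H₂ = (n₁·n₂)/(d₁·d₂).
Num: n₁·n₂ = 15*s - 33. Den: d₁·d₂ = s^3 + 2.6*s^2 + 2.45*s + 0.628.
H(s) = (15*s - 33)/(s^3 + 2.6*s^2 + 2.45*s + 0.628)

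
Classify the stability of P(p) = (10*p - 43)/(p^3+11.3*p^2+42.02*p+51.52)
Denominator: p^3 + 11.3*p^2 + 42.02*p + 51.52 = (p + 4.6)(p + 3.2)(p + 3.5). Poles: -3.2, -3.5, -4.6. Stable (all poles in LHP)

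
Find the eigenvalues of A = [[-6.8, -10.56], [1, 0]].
Eigenvalues solve det(λI - A) = 0.
Characteristic polynomial: λ^2 + 6.8*λ + 10.56 = 0.
Factor: (λ + 4.4)(λ + 2.4) = 0.
Roots: -2.4, -4.4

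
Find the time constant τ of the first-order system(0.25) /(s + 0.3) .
First-order system: τ = -1/pole. Pole = -0.3. τ = -1/(-0.3) = 3.333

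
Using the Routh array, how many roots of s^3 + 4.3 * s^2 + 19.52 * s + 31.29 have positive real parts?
Routh array:
s^3: [1, 19.52]; s^2: [4.3, 31.29]; s^1: [12.2433]; s^0: [31.29]
First column: [1, 4.3, 12.2433, 31.29]. Sign changes = RHP roots = 0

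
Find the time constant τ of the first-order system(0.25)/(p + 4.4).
First-order system: τ = -1/pole. Pole = -4.4. τ = -1/(-4.4) = 0.2273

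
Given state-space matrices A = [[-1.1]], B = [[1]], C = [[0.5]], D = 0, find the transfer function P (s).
P(s) = C(sI - A)⁻¹B + D.
Characteristic polynomial det(sI - A) = s + 1.1.
Numerator from C·adj(sI-A)·B + D·det(sI-A) = 0.5.
P(s) = (0.5)/(s + 1.1)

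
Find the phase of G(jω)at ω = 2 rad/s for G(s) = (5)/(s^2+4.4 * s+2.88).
Substitute s = j*2: G(j2) = -0.0711614 - 0.559125j.
∠G(j2) = atan2(Im, Re) = atan2(-0.559125, -0.0711614) = -97.25°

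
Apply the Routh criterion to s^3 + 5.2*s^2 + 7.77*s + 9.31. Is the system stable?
Routh array:
s^3: [1, 7.77]; s^2: [5.2, 9.31]; s^1: [5.97962]; s^0: [9.31]
First column: [1, 5.2, 5.97962, 9.31]. Sign changes = 0.
Yes, stable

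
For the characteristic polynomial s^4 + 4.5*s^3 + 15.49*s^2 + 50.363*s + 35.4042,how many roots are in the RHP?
s^4 + 4.5*s^3 + 15.49*s^2 + 50.363*s + 35.4042 = (s + 3.4)(s + 0.9)(s^2 + 0.2*s + 11.57). Poles: -0.1 + 3.4j, -0.1 - 3.4j, -0.9, -3.4. RHP poles (Re>0): 0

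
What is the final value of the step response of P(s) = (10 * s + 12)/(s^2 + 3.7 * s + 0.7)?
FVT: lim_{t→∞} y(t) = lim_{s→0} s*Y(s) where Y(s) = P(s)/s.
= lim_{s→0} P(s) = P(0) = num(0)/den(0) = 12/0.7 = 17.14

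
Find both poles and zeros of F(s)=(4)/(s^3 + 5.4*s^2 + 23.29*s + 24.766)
Set denominator = 0: s^3 + 5.4*s^2 + 23.29*s + 24.766 = (s + 1.4)(s^2 + 4*s + 17.69) = 0 → Poles: -1.4, -2 + 3.7j, -2 - 3.7j
Numerator is a nonzero constant (4) → Zeros: none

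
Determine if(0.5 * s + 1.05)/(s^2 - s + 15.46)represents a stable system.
Denominator: s^2 - s + 15.46. Poles: 0.5 + 3.9j, 0.5 - 3.9j. All Re(p)<0: No (unstable)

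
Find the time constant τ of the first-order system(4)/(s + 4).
First-order system: τ = -1/pole. Pole = -4. τ = -1/(-4) = 0.25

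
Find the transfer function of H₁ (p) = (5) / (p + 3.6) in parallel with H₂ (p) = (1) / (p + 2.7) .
Parallel: H = H₁ + H₂ = (n₁·d₂ + n₂·d₁)/(d₁·d₂).
n₁·d₂ = 5*p + 13.5. n₂·d₁ = p + 3.6. Sum = 6*p + 17.1. d₁·d₂ = p^2 + 6.3*p + 9.72.
H(p) = (6*p + 17.1)/(p^2 + 6.3*p + 9.72)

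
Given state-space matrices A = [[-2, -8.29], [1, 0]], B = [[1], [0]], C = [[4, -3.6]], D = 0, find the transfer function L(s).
L(s) = C(sI - A)⁻¹B + D.
Characteristic polynomial det(sI - A) = s^2 + 2*s + 8.29.
Numerator from C·adj(sI-A)·B + D·det(sI-A) = 4*s - 3.6.
L(s) = (4*s - 3.6)/(s^2 + 2*s + 8.29)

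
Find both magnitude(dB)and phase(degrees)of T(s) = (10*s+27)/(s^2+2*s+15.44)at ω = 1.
Substitute s = j*1: T(j1) = 1.92872 + 0.425385j.
|T| = 20*log₁₀(sqrt(Re²+Im²)) = 5.91 dB.
∠T = atan2(Im, Re) = 12.44°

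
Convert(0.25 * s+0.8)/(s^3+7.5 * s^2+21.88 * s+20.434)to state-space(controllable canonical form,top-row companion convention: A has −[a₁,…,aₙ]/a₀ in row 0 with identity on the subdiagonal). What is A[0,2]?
Reachable canonical form for den = s^3 + 7.5*s^2 + 21.88*s + 20.434: top row of A = -[a₁,a₂,...,aₙ]/a₀, ones on the subdiagonal, zeros elsewhere.
A = [[-7.5, -21.88, -20.434], [1, 0, 0], [0, 1, 0]].
A[0,2] = -20.434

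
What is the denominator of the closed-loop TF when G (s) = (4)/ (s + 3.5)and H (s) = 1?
Characteristic poly = G_den * H_den + G_num * H_num = (s + 3.5) + (4) = s + 7.5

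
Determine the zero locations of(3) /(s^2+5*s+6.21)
Numerator is a nonzero constant (3) → Zeros: none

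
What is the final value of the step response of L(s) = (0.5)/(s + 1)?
FVT: lim_{t→∞} y(t) = lim_{s→0} s*Y(s) where Y(s) = L(s)/s.
= lim_{s→0} L(s) = L(0) = num(0)/den(0) = 0.5/1 = 0.5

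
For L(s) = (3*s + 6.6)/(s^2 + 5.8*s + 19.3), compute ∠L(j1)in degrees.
Substitute s = j*1: L(j1) = 0.374949 + 0.0450981j.
∠L(j1) = atan2(Im, Re) = atan2(0.0450981, 0.374949) = 6.86°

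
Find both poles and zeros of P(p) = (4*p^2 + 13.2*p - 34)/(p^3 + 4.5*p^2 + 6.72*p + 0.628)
Set denominator = 0: p^3 + 4.5*p^2 + 6.72*p + 0.628 = (p + 0.1)(p^2 + 4.4*p + 6.28) = 0 → Poles: -0.1, -2.2 + 1.2j, -2.2 - 1.2j
Set numerator = 0: 4*p^2 + 13.2*p - 34 = 4*(p + 5)(p - 1.7) = 0 → Zeros: -5, 1.7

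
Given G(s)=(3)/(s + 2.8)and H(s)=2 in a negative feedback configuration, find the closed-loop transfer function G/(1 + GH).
Closed-loop T = G/(1+GH).
Numerator: G_num * H_den = 3.
Denominator: G_den * H_den + G_num * H_num = (s + 2.8) + (6) = s + 8.8.
T(s) = (3)/(s + 8.8)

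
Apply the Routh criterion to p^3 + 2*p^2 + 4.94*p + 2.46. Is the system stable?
Routh array:
p^3: [1, 4.94]; p^2: [2, 2.46]; p^1: [3.71]; p^0: [2.46]
First column: [1, 2, 3.71, 2.46]. Sign changes = 0.
Yes, stable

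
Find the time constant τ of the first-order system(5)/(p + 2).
First-order system: τ = -1/pole. Pole = -2. τ = -1/(-2) = 0.5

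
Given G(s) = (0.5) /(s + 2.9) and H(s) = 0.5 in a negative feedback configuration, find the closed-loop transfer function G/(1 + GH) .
Closed-loop T = G/(1+GH).
Numerator: G_num * H_den = 0.5.
Denominator: G_den * H_den + G_num * H_num = (s + 2.9) + (0.25) = s + 3.15.
T(s) = (0.5)/(s + 3.15)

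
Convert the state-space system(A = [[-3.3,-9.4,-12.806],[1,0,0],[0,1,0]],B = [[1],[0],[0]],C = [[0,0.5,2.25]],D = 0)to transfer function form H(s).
H(s) = C(sI - A)⁻¹B + D.
Characteristic polynomial det(sI - A) = s^3 + 3.3*s^2 + 9.4*s + 12.806.
Numerator from C·adj(sI-A)·B + D·det(sI-A) = 0.5*s + 2.25.
H(s) = (0.5*s + 2.25)/(s^3 + 3.3*s^2 + 9.4*s + 12.806)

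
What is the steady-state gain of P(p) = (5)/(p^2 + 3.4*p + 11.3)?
DC gain = P(0) = num(0)/den(0) = 5/11.3 = 0.4425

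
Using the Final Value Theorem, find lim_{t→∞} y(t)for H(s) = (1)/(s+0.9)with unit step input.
FVT: lim_{t→∞} y(t) = lim_{s→0} s*Y(s) where Y(s) = H(s)/s.
= lim_{s→0} H(s) = H(0) = num(0)/den(0) = 1/0.9 = 1.111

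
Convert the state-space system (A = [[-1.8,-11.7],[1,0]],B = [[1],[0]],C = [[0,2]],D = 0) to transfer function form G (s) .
G(s) = C(sI - A)⁻¹B + D.
Characteristic polynomial det(sI - A) = s^2 + 1.8*s + 11.7.
Numerator from C·adj(sI-A)·B + D·det(sI-A) = 2.
G(s) = (2)/(s^2 + 1.8*s + 11.7)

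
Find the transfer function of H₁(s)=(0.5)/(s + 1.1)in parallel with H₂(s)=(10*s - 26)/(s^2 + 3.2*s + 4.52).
Parallel: H = H₁ + H₂ = (n₁·d₂ + n₂·d₁)/(d₁·d₂).
n₁·d₂ = 0.5*s^2 + 1.6*s + 2.26. n₂·d₁ = 10*s^2 - 15*s - 28.6. Sum = 10.5*s^2 - 13.4*s - 26.34. d₁·d₂ = s^3 + 4.3*s^2 + 8.04*s + 4.972.
H(s) = (10.5*s^2 - 13.4*s - 26.34)/(s^3 + 4.3*s^2 + 8.04*s + 4.972)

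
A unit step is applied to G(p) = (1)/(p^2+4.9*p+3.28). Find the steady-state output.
FVT: lim_{t→∞} y(t) = lim_{p→0} p*Y(p) where Y(p) = G(p)/p.
= lim_{p→0} G(p) = G(0) = num(0)/den(0) = 1/3.28 = 0.3049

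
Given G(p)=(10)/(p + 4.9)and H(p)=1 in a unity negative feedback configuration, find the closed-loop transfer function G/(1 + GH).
Closed-loop T = G/(1+GH).
Numerator: G_num * H_den = 10.
Denominator: G_den * H_den + G_num * H_num = (p + 4.9) + (10) = p + 14.9.
T(p) = (10)/(p + 14.9)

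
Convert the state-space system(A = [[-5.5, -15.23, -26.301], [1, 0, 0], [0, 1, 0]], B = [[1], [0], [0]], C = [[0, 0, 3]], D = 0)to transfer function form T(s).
T(s) = C(sI - A)⁻¹B + D.
Characteristic polynomial det(sI - A) = s^3 + 5.5*s^2 + 15.23*s + 26.301.
Numerator from C·adj(sI-A)·B + D·det(sI-A) = 3.
T(s) = (3)/(s^3 + 5.5*s^2 + 15.23*s + 26.301)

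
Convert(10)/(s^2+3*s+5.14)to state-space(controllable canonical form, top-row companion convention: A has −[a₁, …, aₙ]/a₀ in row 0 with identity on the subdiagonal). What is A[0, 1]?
Reachable canonical form for den = s^2 + 3*s + 5.14: top row of A = -[a₁,a₂,...,aₙ]/a₀, ones on the subdiagonal, zeros elsewhere.
A = [[-3, -5.14], [1, 0]].
A[0,1] = -5.14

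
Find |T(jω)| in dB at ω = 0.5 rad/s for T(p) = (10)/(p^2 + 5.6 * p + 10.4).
Substitute p = j*0.5: T(j0.5) = 0.915549 - 0.252565j.
|T(j0.5)| = sqrt(Re² + Im²) = 0.9497.
20*log₁₀(0.9497) = -0.45 dB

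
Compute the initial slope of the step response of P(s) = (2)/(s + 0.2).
IVT: y'(0⁺) = lim_{s→∞} s²·Y(s) = lim_{s→∞} s·P(s).
deg(num) = 0, deg(den) = 1, relative degree = 1, so s·P(s) → (leading num)/(leading den) = 2/1 = 2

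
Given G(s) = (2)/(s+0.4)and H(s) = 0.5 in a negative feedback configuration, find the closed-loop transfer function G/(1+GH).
Closed-loop T = G/(1+GH).
Numerator: G_num * H_den = 2.
Denominator: G_den * H_den + G_num * H_num = (s + 0.4) + (1) = s + 1.4.
T(s) = (2)/(s + 1.4)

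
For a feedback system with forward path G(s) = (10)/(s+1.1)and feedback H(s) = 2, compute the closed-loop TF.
Closed-loop T = G/(1+GH).
Numerator: G_num * H_den = 10.
Denominator: G_den * H_den + G_num * H_num = (s + 1.1) + (20) = s + 21.1.
T(s) = (10)/(s + 21.1)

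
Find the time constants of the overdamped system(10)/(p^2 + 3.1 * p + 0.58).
Overdamped: real poles at -2.9, -0.2. τ = -1/pole → τ₁ = 0.3448, τ₂ = 5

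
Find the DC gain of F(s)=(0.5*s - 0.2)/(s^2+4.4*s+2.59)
DC gain = F(0) = num(0)/den(0) = -0.2/2.59 = -0.07722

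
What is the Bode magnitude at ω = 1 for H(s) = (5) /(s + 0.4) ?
Substitute s = j*1: H(j1) = 1.72414 - 4.31034j.
|H(j1)| = sqrt(Re² + Im²) = 4.642.
20*log₁₀(4.642) = 13.33 dB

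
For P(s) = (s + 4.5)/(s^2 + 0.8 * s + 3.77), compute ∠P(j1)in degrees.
Substitute s = j*1: P(j1) = 1.59571 - 0.0998448j.
∠P(j1) = atan2(Im, Re) = atan2(-0.0998448, 1.59571) = -3.58°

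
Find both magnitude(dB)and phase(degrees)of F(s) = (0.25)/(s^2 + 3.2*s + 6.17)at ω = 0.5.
Substitute s = j*0.5: F(j0.5) = 0.039355 - 0.0106365j.
|F| = 20*log₁₀(sqrt(Re²+Im²)) = -27.79 dB.
∠F = atan2(Im, Re) = -15.12°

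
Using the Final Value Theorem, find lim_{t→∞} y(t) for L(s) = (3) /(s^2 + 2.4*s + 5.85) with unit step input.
FVT: lim_{t→∞} y(t) = lim_{s→0} s*Y(s) where Y(s) = L(s)/s.
= lim_{s→0} L(s) = L(0) = num(0)/den(0) = 3/5.85 = 0.5128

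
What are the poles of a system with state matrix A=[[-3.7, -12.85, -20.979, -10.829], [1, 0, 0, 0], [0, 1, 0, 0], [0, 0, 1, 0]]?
Eigenvalues solve det(λI - A) = 0.
Characteristic polynomial: λ^4 + 3.7*λ^3 + 12.85*λ^2 + 20.979*λ + 10.829 = 0.
Factor: (λ + 1)(λ + 1.3)(λ^2 + 1.4*λ + 8.33) = 0.
Roots: -0.7 + 2.8j, -0.7 - 2.8j, -1, -1.3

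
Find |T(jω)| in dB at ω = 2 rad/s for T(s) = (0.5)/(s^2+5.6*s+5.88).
Substitute s = j*2: T(j2) = 0.00728827 - 0.0434195j.
|T(j2)| = sqrt(Re² + Im²) = 0.04403.
20*log₁₀(0.04403) = -27.13 dB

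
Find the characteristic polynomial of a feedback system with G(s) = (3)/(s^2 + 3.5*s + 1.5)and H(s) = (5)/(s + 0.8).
Characteristic poly = G_den * H_den + G_num * H_num = (s^3 + 4.3*s^2 + 4.3*s + 1.2) + (15) = s^3 + 4.3*s^2 + 4.3*s + 16.2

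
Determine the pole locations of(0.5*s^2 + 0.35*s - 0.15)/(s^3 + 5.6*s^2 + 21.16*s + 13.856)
Set denominator = 0: s^3 + 5.6*s^2 + 21.16*s + 13.856 = (s + 0.8)(s^2 + 4.8*s + 17.32) = 0 → Poles: -0.8, -2.4 + 3.4j, -2.4 - 3.4j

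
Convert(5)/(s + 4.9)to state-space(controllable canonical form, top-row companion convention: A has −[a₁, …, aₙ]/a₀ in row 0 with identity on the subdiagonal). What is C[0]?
Reachable canonical form: C = numerator coefficients (right-aligned, zero-padded to length n).
num = 5, C = [[5]].
C[0] = 5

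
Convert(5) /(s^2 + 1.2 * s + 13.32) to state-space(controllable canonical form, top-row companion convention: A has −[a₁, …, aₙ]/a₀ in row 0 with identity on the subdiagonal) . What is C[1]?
Reachable canonical form: C = numerator coefficients (right-aligned, zero-padded to length n).
num = 5, C = [[0, 5]].
C[1] = 5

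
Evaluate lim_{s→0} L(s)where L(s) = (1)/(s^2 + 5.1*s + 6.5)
DC gain = L(0) = num(0)/den(0) = 1/6.5 = 0.1538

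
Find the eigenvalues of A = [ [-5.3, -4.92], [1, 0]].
Eigenvalues solve det(λI - A) = 0.
Characteristic polynomial: λ^2 + 5.3*λ + 4.92 = 0.
Factor: (λ + 4.1)(λ + 1.2) = 0.
Roots: -1.2, -4.1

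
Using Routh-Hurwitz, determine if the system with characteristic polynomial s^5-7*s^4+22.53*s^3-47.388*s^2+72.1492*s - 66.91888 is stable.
Routh array:
s^5: [1, 22.53, 72.1492]; s^4: [-7, -47.388, -66.91888]; s^3: [15.7603, 62.58936]; s^2: [-19.5887, -66.91888]; s^1: [8.749]; s^0: [-66.91888]
First column: [1, -7, 15.7603, -19.5887, 8.749, -66.91888]. Sign changes = 5.
No, unstable (5 RHP root(s))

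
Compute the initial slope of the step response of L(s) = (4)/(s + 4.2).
IVT: y'(0⁺) = lim_{s→∞} s²·Y(s) = lim_{s→∞} s·L(s).
deg(num) = 0, deg(den) = 1, relative degree = 1, so s·L(s) → (leading num)/(leading den) = 4/1 = 4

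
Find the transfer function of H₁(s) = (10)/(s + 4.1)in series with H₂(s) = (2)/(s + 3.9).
Series: H = H₁ · H₂ = (n₁·n₂)/(d₁·d₂).
Num: n₁·n₂ = 20. Den: d₁·d₂ = s^2 + 8*s + 15.99.
H(s) = (20)/(s^2 + 8*s + 15.99)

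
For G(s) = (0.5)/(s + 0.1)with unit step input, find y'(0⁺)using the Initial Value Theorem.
IVT: y'(0⁺) = lim_{s→∞} s²·Y(s) = lim_{s→∞} s·G(s).
deg(num) = 0, deg(den) = 1, relative degree = 1, so s·G(s) → (leading num)/(leading den) = 0.5/1 = 0.5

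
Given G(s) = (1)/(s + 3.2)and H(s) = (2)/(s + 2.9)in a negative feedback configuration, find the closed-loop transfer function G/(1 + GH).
Closed-loop T = G/(1+GH).
Numerator: G_num * H_den = s + 2.9.
Denominator: G_den * H_den + G_num * H_num = (s^2 + 6.1*s + 9.28) + (2) = s^2 + 6.1*s + 11.28.
T(s) = (s + 2.9)/(s^2 + 6.1*s + 11.28)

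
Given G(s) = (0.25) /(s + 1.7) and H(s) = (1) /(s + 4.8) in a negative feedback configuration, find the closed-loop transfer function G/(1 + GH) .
Closed-loop T = G/(1+GH).
Numerator: G_num * H_den = 0.25*s + 1.2.
Denominator: G_den * H_den + G_num * H_num = (s^2 + 6.5*s + 8.16) + (0.25) = s^2 + 6.5*s + 8.41.
T(s) = (0.25*s + 1.2)/(s^2 + 6.5*s + 8.41)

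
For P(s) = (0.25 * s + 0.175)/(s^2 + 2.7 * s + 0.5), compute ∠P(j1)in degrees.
Substitute s = j*1: P(j1) = 0.0779178 - 0.079244j.
∠P(j1) = atan2(Im, Re) = atan2(-0.079244, 0.0779178) = -45.48°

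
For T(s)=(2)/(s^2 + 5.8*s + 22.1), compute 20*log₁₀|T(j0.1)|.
Substitute s = j*0.1: T(j0.1) = 0.0904763 - 0.00237557j.
|T(j0.1)| = sqrt(Re² + Im²) = 0.09051.
20*log₁₀(0.09051) = -20.87 dB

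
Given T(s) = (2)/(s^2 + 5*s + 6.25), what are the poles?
Set denominator = 0: s^2 + 5*s + 6.25 = (s + 2.5)(s + 2.5) = 0 → Poles: -2.5, -2.5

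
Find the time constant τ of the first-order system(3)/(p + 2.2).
First-order system: τ = -1/pole. Pole = -2.2. τ = -1/(-2.2) = 0.4545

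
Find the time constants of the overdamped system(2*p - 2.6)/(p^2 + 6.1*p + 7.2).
Overdamped: real poles at -4.5, -1.6. τ = -1/pole → τ₁ = 0.2222, τ₂ = 0.625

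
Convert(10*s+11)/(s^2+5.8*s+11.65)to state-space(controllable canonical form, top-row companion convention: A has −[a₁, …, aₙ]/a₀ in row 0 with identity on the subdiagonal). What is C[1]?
Reachable canonical form: C = numerator coefficients (right-aligned, zero-padded to length n).
num = 10*s + 11, C = [[10, 11]].
C[1] = 11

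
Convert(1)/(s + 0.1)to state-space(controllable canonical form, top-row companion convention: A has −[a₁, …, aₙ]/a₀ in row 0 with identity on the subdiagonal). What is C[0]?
Reachable canonical form: C = numerator coefficients (right-aligned, zero-padded to length n).
num = 1, C = [[1]].
C[0] = 1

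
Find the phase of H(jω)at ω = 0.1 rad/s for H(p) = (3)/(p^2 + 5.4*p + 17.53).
Substitute p = j*0.1: H(j0.1) = 0.17107 - 0.00527272j.
∠H(j0.1) = atan2(Im, Re) = atan2(-0.00527272, 0.17107) = -1.77°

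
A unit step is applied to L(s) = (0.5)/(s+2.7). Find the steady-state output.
FVT: lim_{t→∞} y(t) = lim_{s→0} s*Y(s) where Y(s) = L(s)/s.
= lim_{s→0} L(s) = L(0) = num(0)/den(0) = 0.5/2.7 = 0.1852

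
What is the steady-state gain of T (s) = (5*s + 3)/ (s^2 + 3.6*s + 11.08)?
DC gain = T(0) = num(0)/den(0) = 3/11.08 = 0.2708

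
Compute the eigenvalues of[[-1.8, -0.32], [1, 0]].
Eigenvalues solve det(λI - A) = 0.
Characteristic polynomial: λ^2 + 1.8*λ + 0.32 = 0.
Factor: (λ + 0.2)(λ + 1.6) = 0.
Roots: -0.2, -1.6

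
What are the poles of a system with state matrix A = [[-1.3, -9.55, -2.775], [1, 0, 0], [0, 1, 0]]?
Eigenvalues solve det(λI - A) = 0.
Characteristic polynomial: λ^3 + 1.3*λ^2 + 9.55*λ + 2.775 = 0.
Factor: (λ + 0.3)(λ^2 + λ + 9.25) = 0.
Roots: -0.3, -0.5 + 3j, -0.5 - 3j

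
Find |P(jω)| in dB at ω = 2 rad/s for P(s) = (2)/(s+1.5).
Substitute s = j*2: P(j2) = 0.48 - 0.64j.
|P(j2)| = sqrt(Re² + Im²) = 0.8.
20*log₁₀(0.8) = -1.94 dB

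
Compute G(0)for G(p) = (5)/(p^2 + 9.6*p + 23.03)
DC gain = G(0) = num(0)/den(0) = 5/23.03 = 0.2171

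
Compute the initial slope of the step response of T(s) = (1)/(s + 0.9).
IVT: y'(0⁺) = lim_{s→∞} s²·Y(s) = lim_{s→∞} s·T(s).
deg(num) = 0, deg(den) = 1, relative degree = 1, so s·T(s) → (leading num)/(leading den) = 1/1 = 1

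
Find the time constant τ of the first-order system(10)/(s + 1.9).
First-order system: τ = -1/pole. Pole = -1.9. τ = -1/(-1.9) = 0.5263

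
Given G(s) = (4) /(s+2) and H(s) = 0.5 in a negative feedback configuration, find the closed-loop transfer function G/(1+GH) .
Closed-loop T = G/(1+GH).
Numerator: G_num * H_den = 4.
Denominator: G_den * H_den + G_num * H_num = (s + 2) + (2) = s + 4.
T(s) = (4)/(s + 4)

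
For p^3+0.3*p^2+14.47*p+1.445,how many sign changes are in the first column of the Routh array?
Routh array:
p^3: [1, 14.47]; p^2: [0.3, 1.445]; p^1: [9.65333]; p^0: [1.445]
First column: [1, 0.3, 9.65333, 1.445]. Sign changes = 0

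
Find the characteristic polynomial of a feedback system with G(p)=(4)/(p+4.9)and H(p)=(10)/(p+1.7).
Characteristic poly = G_den * H_den + G_num * H_num = (p^2 + 6.6*p + 8.33) + (40) = p^2 + 6.6*p + 48.33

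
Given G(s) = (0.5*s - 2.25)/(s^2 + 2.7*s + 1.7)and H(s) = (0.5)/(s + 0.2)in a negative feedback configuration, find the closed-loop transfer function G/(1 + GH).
Closed-loop T = G/(1+GH).
Numerator: G_num * H_den = 0.5*s^2 - 2.15*s - 0.45.
Denominator: G_den * H_den + G_num * H_num = (s^3 + 2.9*s^2 + 2.24*s + 0.34) + (0.25*s - 1.125) = s^3 + 2.9*s^2 + 2.49*s - 0.785.
T(s) = (0.5*s^2 - 2.15*s - 0.45)/(s^3 + 2.9*s^2 + 2.49*s - 0.785)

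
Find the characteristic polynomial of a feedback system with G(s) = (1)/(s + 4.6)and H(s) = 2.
Characteristic poly = G_den * H_den + G_num * H_num = (s + 4.6) + (2) = s + 6.6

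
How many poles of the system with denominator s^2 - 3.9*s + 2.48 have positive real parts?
s^2 - 3.9*s + 2.48 = (s - 0.8)(s - 3.1). Poles: 0.8, 3.1. RHP poles (Re>0): 2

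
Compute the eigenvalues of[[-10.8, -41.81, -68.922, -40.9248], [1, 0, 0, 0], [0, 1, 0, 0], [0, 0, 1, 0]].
Eigenvalues solve det(λI - A) = 0.
Characteristic polynomial: λ^4 + 10.8*λ^3 + 41.81*λ^2 + 68.922*λ + 40.9248 = 0.
Factor: (λ + 2.1)(λ + 2.9)(λ + 4.2)(λ + 1.6) = 0.
Roots: -1.6, -2.1, -2.9, -4.2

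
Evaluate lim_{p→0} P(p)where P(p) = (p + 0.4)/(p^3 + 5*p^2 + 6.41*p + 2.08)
DC gain = P(0) = num(0)/den(0) = 0.4/2.08 = 0.1923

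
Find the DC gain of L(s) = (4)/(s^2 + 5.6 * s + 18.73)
DC gain = L(0) = num(0)/den(0) = 4/18.73 = 0.2136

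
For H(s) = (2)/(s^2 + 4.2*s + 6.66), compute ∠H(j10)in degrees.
Substitute s = j*10: H(j10) = -0.0178192 - 0.00801806j.
∠H(j10) = atan2(Im, Re) = atan2(-0.00801806, -0.0178192) = -155.77°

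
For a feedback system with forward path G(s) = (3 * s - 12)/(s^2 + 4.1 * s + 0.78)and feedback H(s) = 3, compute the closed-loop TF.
Closed-loop T = G/(1+GH).
Numerator: G_num * H_den = 3*s - 12.
Denominator: G_den * H_den + G_num * H_num = (s^2 + 4.1*s + 0.78) + (9*s - 36) = s^2 + 13.1*s - 35.22.
T(s) = (3*s - 12)/(s^2 + 13.1*s - 35.22)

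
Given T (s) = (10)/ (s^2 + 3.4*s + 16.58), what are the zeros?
Numerator is a nonzero constant (10) → Zeros: none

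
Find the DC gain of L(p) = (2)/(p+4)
DC gain = L(0) = num(0)/den(0) = 2/4 = 0.5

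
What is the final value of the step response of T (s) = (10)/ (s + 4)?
FVT: lim_{t→∞} y(t) = lim_{s→0} s*Y(s) where Y(s) = T(s)/s.
= lim_{s→0} T(s) = T(0) = num(0)/den(0) = 10/4 = 2.5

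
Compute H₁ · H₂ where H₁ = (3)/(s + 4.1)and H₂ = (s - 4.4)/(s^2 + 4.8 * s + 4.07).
Series: H = H₁ · H₂ = (n₁·n₂)/(d₁·d₂).
Num: n₁·n₂ = 3*s - 13.2. Den: d₁·d₂ = s^3 + 8.9*s^2 + 23.75*s + 16.687.
H(s) = (3*s - 13.2)/(s^3 + 8.9*s^2 + 23.75*s + 16.687)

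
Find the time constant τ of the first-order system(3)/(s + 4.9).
First-order system: τ = -1/pole. Pole = -4.9. τ = -1/(-4.9) = 0.2041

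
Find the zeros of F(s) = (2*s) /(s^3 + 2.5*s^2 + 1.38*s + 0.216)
Set numerator = 0: 2*s = 0 → Zeros: 0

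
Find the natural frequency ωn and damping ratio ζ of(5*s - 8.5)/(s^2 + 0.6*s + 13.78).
Underdamped: complex pole -0.3 + 3.7j. ωn = |pole| = 3.712, ζ = -Re(pole)/ωn = 0.08082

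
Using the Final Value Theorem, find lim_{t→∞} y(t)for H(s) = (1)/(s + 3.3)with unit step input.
FVT: lim_{t→∞} y(t) = lim_{s→0} s*Y(s) where Y(s) = H(s)/s.
= lim_{s→0} H(s) = H(0) = num(0)/den(0) = 1/3.3 = 0.303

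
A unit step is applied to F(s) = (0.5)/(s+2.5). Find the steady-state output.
FVT: lim_{t→∞} y(t) = lim_{s→0} s*Y(s) where Y(s) = F(s)/s.
= lim_{s→0} F(s) = F(0) = num(0)/den(0) = 0.5/2.5 = 0.2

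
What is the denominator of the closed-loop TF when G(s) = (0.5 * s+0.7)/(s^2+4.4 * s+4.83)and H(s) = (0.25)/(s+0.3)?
Characteristic poly = G_den * H_den + G_num * H_num = (s^3 + 4.7*s^2 + 6.15*s + 1.449) + (0.125*s + 0.175) = s^3 + 4.7*s^2 + 6.275*s + 1.624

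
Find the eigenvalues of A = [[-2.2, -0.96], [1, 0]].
Eigenvalues solve det(λI - A) = 0.
Characteristic polynomial: λ^2 + 2.2*λ + 0.96 = 0.
Factor: (λ + 0.6)(λ + 1.6) = 0.
Roots: -0.6, -1.6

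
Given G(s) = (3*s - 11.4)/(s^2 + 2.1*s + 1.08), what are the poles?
Set denominator = 0: s^2 + 2.1*s + 1.08 = (s + 1.2)(s + 0.9) = 0 → Poles: -0.9, -1.2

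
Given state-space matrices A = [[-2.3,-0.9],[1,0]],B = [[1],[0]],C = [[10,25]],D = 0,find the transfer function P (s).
P(s) = C(sI - A)⁻¹B + D.
Characteristic polynomial det(sI - A) = s^2 + 2.3*s + 0.9.
Numerator from C·adj(sI-A)·B + D·det(sI-A) = 10*s + 25.
P(s) = (10*s + 25)/(s^2 + 2.3*s + 0.9)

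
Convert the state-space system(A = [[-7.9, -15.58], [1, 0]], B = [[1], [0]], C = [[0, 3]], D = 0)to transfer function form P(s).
P(s) = C(sI - A)⁻¹B + D.
Characteristic polynomial det(sI - A) = s^2 + 7.9*s + 15.58.
Numerator from C·adj(sI-A)·B + D·det(sI-A) = 3.
P(s) = (3)/(s^2 + 7.9*s + 15.58)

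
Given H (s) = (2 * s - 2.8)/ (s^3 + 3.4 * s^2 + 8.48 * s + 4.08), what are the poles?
Set denominator = 0: s^3 + 3.4*s^2 + 8.48*s + 4.08 = (s + 0.6)(s^2 + 2.8*s + 6.8) = 0 → Poles: -0.6, -1.4 + 2.2j, -1.4 - 2.2j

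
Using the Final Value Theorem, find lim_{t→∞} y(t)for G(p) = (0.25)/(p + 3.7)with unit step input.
FVT: lim_{t→∞} y(t) = lim_{p→0} p*Y(p) where Y(p) = G(p)/p.
= lim_{p→0} G(p) = G(0) = num(0)/den(0) = 0.25/3.7 = 0.06757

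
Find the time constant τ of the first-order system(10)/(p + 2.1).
First-order system: τ = -1/pole. Pole = -2.1. τ = -1/(-2.1) = 0.4762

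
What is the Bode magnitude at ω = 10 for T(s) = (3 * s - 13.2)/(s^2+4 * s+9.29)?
Substitute s = j*10: T(j10) = 0.243925 - 0.223162j.
|T(j10)| = sqrt(Re² + Im²) = 0.3306.
20*log₁₀(0.3306) = -9.61 dB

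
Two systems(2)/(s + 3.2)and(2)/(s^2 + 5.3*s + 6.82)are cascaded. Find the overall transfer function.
Series: H = H₁ · H₂ = (n₁·n₂)/(d₁·d₂).
Num: n₁·n₂ = 4. Den: d₁·d₂ = s^3 + 8.5*s^2 + 23.78*s + 21.824.
H(s) = (4)/(s^3 + 8.5*s^2 + 23.78*s + 21.824)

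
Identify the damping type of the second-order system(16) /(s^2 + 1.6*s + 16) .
Standard form: ωn²/(s²+2ζωn·s+ωn²) gives ωn=4, ζ=0.2.
Underdamped (ζ = 0.2 < 1)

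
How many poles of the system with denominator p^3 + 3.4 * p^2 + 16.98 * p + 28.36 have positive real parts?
p^3 + 3.4*p^2 + 16.98*p + 28.36 = (p + 2)(p^2 + 1.4*p + 14.18). Poles: -0.7 + 3.7j, -0.7 - 3.7j, -2. RHP poles (Re>0): 0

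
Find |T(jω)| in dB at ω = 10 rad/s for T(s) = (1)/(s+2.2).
Substitute s = j*10: T(j10) = 0.0209844 - 0.0953834j.
|T(j10)| = sqrt(Re² + Im²) = 0.09766.
20*log₁₀(0.09766) = -20.21 dB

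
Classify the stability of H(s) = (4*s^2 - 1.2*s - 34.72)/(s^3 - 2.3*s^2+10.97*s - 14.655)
Denominator: s^3 - 2.3*s^2 + 10.97*s - 14.655 = (s - 1.5)(s^2 - 0.8*s + 9.77). Poles: 0.4 + 3.1j, 0.4 - 3.1j, 1.5. Unstable (3 pole(s) in RHP)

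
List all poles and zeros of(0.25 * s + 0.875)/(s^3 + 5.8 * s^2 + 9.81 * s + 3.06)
Set denominator = 0: s^3 + 5.8*s^2 + 9.81*s + 3.06 = (s + 0.4)(s^2 + 5.4*s + 7.65) = 0 → Poles: -0.4, -2.7 + 0.6j, -2.7 - 0.6j
Set numerator = 0: 0.25*s + 0.875 = 0 → Zeros: -3.5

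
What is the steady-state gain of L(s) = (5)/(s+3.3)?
DC gain = L(0) = num(0)/den(0) = 5/3.3 = 1.515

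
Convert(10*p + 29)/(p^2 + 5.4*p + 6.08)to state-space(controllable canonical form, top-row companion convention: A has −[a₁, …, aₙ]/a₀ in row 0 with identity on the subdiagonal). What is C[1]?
Reachable canonical form: C = numerator coefficients (right-aligned, zero-padded to length n).
num = 10*p + 29, C = [[10, 29]].
C[1] = 29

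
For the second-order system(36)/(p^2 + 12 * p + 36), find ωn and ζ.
Standard form: ωn²/(p²+2ζωn·p+ωn²).
const=36=ωn² → ωn=6, p coeff=12=2ζωn → ζ=1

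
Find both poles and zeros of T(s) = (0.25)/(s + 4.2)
Set denominator = 0: s + 4.2 = 0 → Poles: -4.2
Numerator is a nonzero constant (0.25) → Zeros: none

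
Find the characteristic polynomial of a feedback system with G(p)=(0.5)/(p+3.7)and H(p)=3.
Characteristic poly = G_den * H_den + G_num * H_num = (p + 3.7) + (1.5) = p + 5.2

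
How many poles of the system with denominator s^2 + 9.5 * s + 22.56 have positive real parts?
s^2 + 9.5*s + 22.56 = (s + 4.7)(s + 4.8). Poles: -4.7, -4.8. RHP poles (Re>0): 0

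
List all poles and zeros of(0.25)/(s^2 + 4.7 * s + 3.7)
Set denominator = 0: s^2 + 4.7*s + 3.7 = (s + 1)(s + 3.7) = 0 → Poles: -1, -3.7
Numerator is a nonzero constant (0.25) → Zeros: none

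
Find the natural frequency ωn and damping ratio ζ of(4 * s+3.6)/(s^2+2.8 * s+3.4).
Underdamped: complex pole -1.4 + 1.2j. ωn = |pole| = 1.844, ζ = -Re(pole)/ωn = 0.7593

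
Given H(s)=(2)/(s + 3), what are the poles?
Set denominator = 0: s + 3 = 0 → Poles: -3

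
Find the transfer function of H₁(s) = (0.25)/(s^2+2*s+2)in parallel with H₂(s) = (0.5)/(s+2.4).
Parallel: H = H₁ + H₂ = (n₁·d₂ + n₂·d₁)/(d₁·d₂).
n₁·d₂ = 0.25*s + 0.6. n₂·d₁ = 0.5*s^2 + s + 1. Sum = 0.5*s^2 + 1.25*s + 1.6. d₁·d₂ = s^3 + 4.4*s^2 + 6.8*s + 4.8.
H(s) = (0.5*s^2 + 1.25*s + 1.6)/(s^3 + 4.4*s^2 + 6.8*s + 4.8)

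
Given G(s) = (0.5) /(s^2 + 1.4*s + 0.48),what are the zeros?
Numerator is a nonzero constant (0.5) → Zeros: none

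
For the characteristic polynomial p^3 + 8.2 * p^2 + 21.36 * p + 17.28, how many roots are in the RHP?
p^3 + 8.2*p^2 + 21.36*p + 17.28 = (p + 3)(p + 3.6)(p + 1.6). Poles: -1.6, -3, -3.6. RHP poles (Re>0): 0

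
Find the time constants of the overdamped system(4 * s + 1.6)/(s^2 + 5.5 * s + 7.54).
Overdamped: real poles at -2.6, -2.9. τ = -1/pole → τ₁ = 0.3846, τ₂ = 0.3448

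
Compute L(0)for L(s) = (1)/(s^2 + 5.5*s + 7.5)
DC gain = L(0) = num(0)/den(0) = 1/7.5 = 0.1333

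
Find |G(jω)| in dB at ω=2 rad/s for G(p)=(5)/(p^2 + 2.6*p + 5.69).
Substitute p = j*2: G(j2) = 0.282646 - 0.869679j.
|G(j2)| = sqrt(Re² + Im²) = 0.9145.
20*log₁₀(0.9145) = -0.78 dB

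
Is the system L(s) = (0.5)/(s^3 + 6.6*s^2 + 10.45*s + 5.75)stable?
Denominator: s^3 + 6.6*s^2 + 10.45*s + 5.75 = (s + 4.6)(s^2 + 2*s + 1.25). Poles: -1 + 0.5j, -1 - 0.5j, -4.6. All Re(p)<0: Yes (stable)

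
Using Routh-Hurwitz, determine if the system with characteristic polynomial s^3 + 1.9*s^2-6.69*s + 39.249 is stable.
Routh array:
s^3: [1, -6.69]; s^2: [1.9, 39.249]; s^1: [-27.3474]; s^0: [39.249]
First column: [1, 1.9, -27.3474, 39.249]. Sign changes = 2.
No, unstable (2 RHP root(s))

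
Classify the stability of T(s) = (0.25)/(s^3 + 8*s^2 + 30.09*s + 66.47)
Denominator: s^3 + 8*s^2 + 30.09*s + 66.47 = (s + 4.6)(s^2 + 3.4*s + 14.45). Poles: -1.7 + 3.4j, -1.7 - 3.4j, -4.6. Stable (all poles in LHP)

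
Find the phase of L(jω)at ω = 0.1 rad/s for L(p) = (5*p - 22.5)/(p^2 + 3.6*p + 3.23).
Substitute p = j*0.1: L(j0.1) = -6.88417 + 0.924938j.
∠L(j0.1) = atan2(Im, Re) = atan2(0.924938, -6.88417) = 172.35°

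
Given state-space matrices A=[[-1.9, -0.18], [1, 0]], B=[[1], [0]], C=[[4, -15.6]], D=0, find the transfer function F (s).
F(s) = C(sI - A)⁻¹B + D.
Characteristic polynomial det(sI - A) = s^2 + 1.9*s + 0.18.
Numerator from C·adj(sI-A)·B + D·det(sI-A) = 4*s - 15.6.
F(s) = (4*s - 15.6)/(s^2 + 1.9*s + 0.18)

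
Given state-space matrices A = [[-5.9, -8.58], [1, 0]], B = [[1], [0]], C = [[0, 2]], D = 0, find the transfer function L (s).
L(s) = C(sI - A)⁻¹B + D.
Characteristic polynomial det(sI - A) = s^2 + 5.9*s + 8.58.
Numerator from C·adj(sI-A)·B + D·det(sI-A) = 2.
L(s) = (2)/(s^2 + 5.9*s + 8.58)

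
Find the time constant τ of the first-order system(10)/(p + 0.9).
First-order system: τ = -1/pole. Pole = -0.9. τ = -1/(-0.9) = 1.111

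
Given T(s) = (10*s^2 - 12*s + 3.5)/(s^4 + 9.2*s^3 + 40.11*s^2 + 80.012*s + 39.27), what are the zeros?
Set numerator = 0: 10*s^2 - 12*s + 3.5 = 10*(s - 0.5)(s - 0.7) = 0 → Zeros: 0.5, 0.7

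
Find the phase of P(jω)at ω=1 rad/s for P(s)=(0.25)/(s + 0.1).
Substitute s = j*1: P(j1) = 0.0247525 - 0.247525j.
∠P(j1) = atan2(Im, Re) = atan2(-0.247525, 0.0247525) = -84.29°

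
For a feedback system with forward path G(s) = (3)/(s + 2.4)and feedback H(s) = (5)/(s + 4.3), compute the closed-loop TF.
Closed-loop T = G/(1+GH).
Numerator: G_num * H_den = 3*s + 12.9.
Denominator: G_den * H_den + G_num * H_num = (s^2 + 6.7*s + 10.32) + (15) = s^2 + 6.7*s + 25.32.
T(s) = (3*s + 12.9)/(s^2 + 6.7*s + 25.32)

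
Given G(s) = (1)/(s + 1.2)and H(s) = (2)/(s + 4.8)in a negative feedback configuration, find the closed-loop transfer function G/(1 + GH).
Closed-loop T = G/(1+GH).
Numerator: G_num * H_den = s + 4.8.
Denominator: G_den * H_den + G_num * H_num = (s^2 + 6*s + 5.76) + (2) = s^2 + 6*s + 7.76.
T(s) = (s + 4.8)/(s^2 + 6*s + 7.76)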